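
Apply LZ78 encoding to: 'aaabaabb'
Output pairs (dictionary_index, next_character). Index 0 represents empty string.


LZ78 encoding steps:
Dictionary: {0: ''}
Step 1: w='' (idx 0), next='a' -> output (0, 'a'), add 'a' as idx 1
Step 2: w='a' (idx 1), next='a' -> output (1, 'a'), add 'aa' as idx 2
Step 3: w='' (idx 0), next='b' -> output (0, 'b'), add 'b' as idx 3
Step 4: w='aa' (idx 2), next='b' -> output (2, 'b'), add 'aab' as idx 4
Step 5: w='b' (idx 3), end of input -> output (3, '')


Encoded: [(0, 'a'), (1, 'a'), (0, 'b'), (2, 'b'), (3, '')]


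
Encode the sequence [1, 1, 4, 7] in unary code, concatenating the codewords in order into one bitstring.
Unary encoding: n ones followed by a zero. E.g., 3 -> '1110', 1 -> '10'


Encode each number as n ones followed by a terminating 0:
  1 -> 10 (2 bits)
  1 -> 10 (2 bits)
  4 -> 11110 (5 bits)
  7 -> 11111110 (8 bits)
Total length = 2 + 2 + 5 + 8 = 17 bits.

Unary([1, 1, 4, 7]) = 10101111011111110 (17 bits)


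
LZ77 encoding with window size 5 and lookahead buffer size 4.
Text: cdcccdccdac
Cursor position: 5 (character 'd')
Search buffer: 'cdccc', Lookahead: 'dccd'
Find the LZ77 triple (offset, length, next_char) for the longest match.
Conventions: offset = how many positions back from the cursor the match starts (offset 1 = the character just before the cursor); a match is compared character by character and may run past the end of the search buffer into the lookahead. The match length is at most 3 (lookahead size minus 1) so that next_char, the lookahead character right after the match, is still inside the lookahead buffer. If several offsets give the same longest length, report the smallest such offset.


Try each offset into the search buffer:
  offset=1 (pos 4, char 'c'): match length 0
  offset=2 (pos 3, char 'c'): match length 0
  offset=3 (pos 2, char 'c'): match length 0
  offset=4 (pos 1, char 'd'): match length 3
  offset=5 (pos 0, char 'c'): match length 0
Longest match has length 3 at offset 4.
next_char = character at position 5 + 3 = 8 -> 'd'

Best match: offset=4, length=3 (matching 'dcc' starting at position 1)
LZ77 triple: (4, 3, 'd')


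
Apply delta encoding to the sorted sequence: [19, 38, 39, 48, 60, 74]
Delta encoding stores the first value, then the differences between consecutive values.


First value: 19
Deltas:
  38 - 19 = 19
  39 - 38 = 1
  48 - 39 = 9
  60 - 48 = 12
  74 - 60 = 14


Delta encoded: [19, 19, 1, 9, 12, 14]


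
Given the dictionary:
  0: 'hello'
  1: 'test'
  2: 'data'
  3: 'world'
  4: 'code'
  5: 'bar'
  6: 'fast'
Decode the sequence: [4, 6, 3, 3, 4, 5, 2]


Look up each index in the dictionary:
  4 -> 'code'
  6 -> 'fast'
  3 -> 'world'
  3 -> 'world'
  4 -> 'code'
  5 -> 'bar'
  2 -> 'data'

Decoded: "code fast world world code bar data"


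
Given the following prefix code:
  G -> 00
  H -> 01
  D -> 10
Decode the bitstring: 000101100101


Decoding step by step:
Bits 00 -> G
Bits 01 -> H
Bits 01 -> H
Bits 10 -> D
Bits 01 -> H
Bits 01 -> H


Decoded message: GHHDHH


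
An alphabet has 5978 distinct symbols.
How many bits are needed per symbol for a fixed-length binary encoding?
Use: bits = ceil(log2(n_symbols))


log2(5978) = 12.5454
Bracket: 2^12 = 4096 < 5978 <= 2^13 = 8192
So ceil(log2(5978)) = 13

bits = ceil(log2(5978)) = ceil(12.5454) = 13 bits


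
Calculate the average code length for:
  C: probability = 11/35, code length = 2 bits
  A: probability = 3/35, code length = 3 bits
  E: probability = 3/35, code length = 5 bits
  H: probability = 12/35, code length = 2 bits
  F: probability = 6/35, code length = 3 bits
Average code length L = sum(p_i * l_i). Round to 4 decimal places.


Weighted contributions p_i * l_i:
  C: (11/35) * 2 = 22/35
  A: (3/35) * 3 = 9/35
  E: (3/35) * 5 = 15/35
  H: (12/35) * 2 = 24/35
  F: (6/35) * 3 = 18/35
Sum = (22 + 9 + 15 + 24 + 18)/35 = 88/35

L = 88/35 = 2.5143 bits/symbol


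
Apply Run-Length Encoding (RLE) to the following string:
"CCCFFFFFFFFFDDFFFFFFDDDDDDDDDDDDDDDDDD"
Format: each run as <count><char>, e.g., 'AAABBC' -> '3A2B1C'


Scanning runs left to right:
  i=0: run of 'C' x 3 -> '3C'
  i=3: run of 'F' x 9 -> '9F'
  i=12: run of 'D' x 2 -> '2D'
  i=14: run of 'F' x 6 -> '6F'
  i=20: run of 'D' x 18 -> '18D'

RLE = 3C9F2D6F18D


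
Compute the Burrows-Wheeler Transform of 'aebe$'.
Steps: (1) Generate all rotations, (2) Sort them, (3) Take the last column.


Rotations (sorted):
  0: $aebe -> last char: e
  1: aebe$ -> last char: $
  2: be$ae -> last char: e
  3: e$aeb -> last char: b
  4: ebe$a -> last char: a


BWT = e$eba


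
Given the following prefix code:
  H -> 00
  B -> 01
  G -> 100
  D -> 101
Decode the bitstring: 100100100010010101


Decoding step by step:
Bits 100 -> G
Bits 100 -> G
Bits 100 -> G
Bits 01 -> B
Bits 00 -> H
Bits 101 -> D
Bits 01 -> B


Decoded message: GGGBHDB


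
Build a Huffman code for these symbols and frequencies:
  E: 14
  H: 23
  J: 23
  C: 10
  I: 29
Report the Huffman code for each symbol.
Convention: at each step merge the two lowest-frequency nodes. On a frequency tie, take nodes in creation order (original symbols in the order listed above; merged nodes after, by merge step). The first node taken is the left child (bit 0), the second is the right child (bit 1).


Huffman tree construction:
Step 1: Merge C(10) + E(14) = 24
Step 2: Merge H(23) + J(23) = 46
Step 3: Merge (C+E)(24) + I(29) = 53
Step 4: Merge (H+J)(46) + ((C+E)+I)(53) = 99
Read each symbol's code off the tree from the root (left child = 0, right child = 1).

Codes:
  E: 101 (length 3)
  H: 00 (length 2)
  J: 01 (length 2)
  C: 100 (length 3)
  I: 11 (length 2)
Average code length: 222/99 = 2.2424 bits/symbol


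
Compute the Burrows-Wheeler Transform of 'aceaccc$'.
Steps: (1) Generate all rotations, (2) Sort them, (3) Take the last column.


Rotations (sorted):
  0: $aceaccc -> last char: c
  1: accc$ace -> last char: e
  2: aceaccc$ -> last char: $
  3: c$aceacc -> last char: c
  4: cc$aceac -> last char: c
  5: ccc$acea -> last char: a
  6: ceaccc$a -> last char: a
  7: eaccc$ac -> last char: c


BWT = ce$ccaac


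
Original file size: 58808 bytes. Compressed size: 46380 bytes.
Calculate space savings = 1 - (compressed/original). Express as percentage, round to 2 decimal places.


ratio = compressed/original = 46380/58808 = 0.788668
savings = 1 - ratio = 1 - 0.788668 = 0.211332
as a percentage: 0.211332 * 100 = 21.13%

Space savings = 1 - 46380/58808 = 21.13%


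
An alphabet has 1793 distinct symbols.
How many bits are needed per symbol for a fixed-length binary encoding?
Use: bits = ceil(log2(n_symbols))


log2(1793) = 10.8082
Bracket: 2^10 = 1024 < 1793 <= 2^11 = 2048
So ceil(log2(1793)) = 11

bits = ceil(log2(1793)) = ceil(10.8082) = 11 bits


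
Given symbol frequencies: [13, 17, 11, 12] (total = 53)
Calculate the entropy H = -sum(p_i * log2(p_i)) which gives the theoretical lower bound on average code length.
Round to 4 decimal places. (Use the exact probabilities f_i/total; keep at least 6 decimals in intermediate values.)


Per-symbol terms -p_i * log2(p_i) with p_i = f_i/53:
  p = 13/53 = 0.245283: log2(p) = -2.027481, -p*log2(p) = 0.497307
  p = 17/53 = 0.320755: log2(p) = -1.640458, -p*log2(p) = 0.526185
  p = 11/53 = 0.207547: log2(p) = -2.268489, -p*log2(p) = 0.470818
  p = 12/53 = 0.226415: log2(p) = -2.142958, -p*log2(p) = 0.485198
H = 0.497307 + 0.526185 + 0.470818 + 0.485198 = 1.979508

H = 1.9795 bits/symbol


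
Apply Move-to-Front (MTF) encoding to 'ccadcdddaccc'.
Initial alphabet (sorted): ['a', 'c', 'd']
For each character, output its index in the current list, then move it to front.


MTF encoding:
'c': index 1 in ['a', 'c', 'd'] -> ['c', 'a', 'd']
'c': index 0 in ['c', 'a', 'd'] -> ['c', 'a', 'd']
'a': index 1 in ['c', 'a', 'd'] -> ['a', 'c', 'd']
'd': index 2 in ['a', 'c', 'd'] -> ['d', 'a', 'c']
'c': index 2 in ['d', 'a', 'c'] -> ['c', 'd', 'a']
'd': index 1 in ['c', 'd', 'a'] -> ['d', 'c', 'a']
'd': index 0 in ['d', 'c', 'a'] -> ['d', 'c', 'a']
'd': index 0 in ['d', 'c', 'a'] -> ['d', 'c', 'a']
'a': index 2 in ['d', 'c', 'a'] -> ['a', 'd', 'c']
'c': index 2 in ['a', 'd', 'c'] -> ['c', 'a', 'd']
'c': index 0 in ['c', 'a', 'd'] -> ['c', 'a', 'd']
'c': index 0 in ['c', 'a', 'd'] -> ['c', 'a', 'd']


Output: [1, 0, 1, 2, 2, 1, 0, 0, 2, 2, 0, 0]


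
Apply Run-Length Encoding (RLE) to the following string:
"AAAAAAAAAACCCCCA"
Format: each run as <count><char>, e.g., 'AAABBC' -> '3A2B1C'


Scanning runs left to right:
  i=0: run of 'A' x 10 -> '10A'
  i=10: run of 'C' x 5 -> '5C'
  i=15: run of 'A' x 1 -> '1A'

RLE = 10A5C1A


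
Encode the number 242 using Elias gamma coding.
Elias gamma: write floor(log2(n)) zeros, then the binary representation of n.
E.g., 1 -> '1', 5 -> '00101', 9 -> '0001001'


num_bits = floor(log2(242)) + 1 = 8
leading_zeros = num_bits - 1 = 7
binary(242) = 11110010

Elias gamma(242) = '0000000' + '11110010' = 000000011110010 (15 bits)


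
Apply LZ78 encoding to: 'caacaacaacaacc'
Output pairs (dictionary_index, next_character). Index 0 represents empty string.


LZ78 encoding steps:
Dictionary: {0: ''}
Step 1: w='' (idx 0), next='c' -> output (0, 'c'), add 'c' as idx 1
Step 2: w='' (idx 0), next='a' -> output (0, 'a'), add 'a' as idx 2
Step 3: w='a' (idx 2), next='c' -> output (2, 'c'), add 'ac' as idx 3
Step 4: w='a' (idx 2), next='a' -> output (2, 'a'), add 'aa' as idx 4
Step 5: w='c' (idx 1), next='a' -> output (1, 'a'), add 'ca' as idx 5
Step 6: w='ac' (idx 3), next='a' -> output (3, 'a'), add 'aca' as idx 6
Step 7: w='ac' (idx 3), next='c' -> output (3, 'c'), add 'acc' as idx 7


Encoded: [(0, 'c'), (0, 'a'), (2, 'c'), (2, 'a'), (1, 'a'), (3, 'a'), (3, 'c')]


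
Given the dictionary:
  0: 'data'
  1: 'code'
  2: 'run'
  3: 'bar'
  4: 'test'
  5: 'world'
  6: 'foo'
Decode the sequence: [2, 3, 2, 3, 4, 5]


Look up each index in the dictionary:
  2 -> 'run'
  3 -> 'bar'
  2 -> 'run'
  3 -> 'bar'
  4 -> 'test'
  5 -> 'world'

Decoded: "run bar run bar test world"


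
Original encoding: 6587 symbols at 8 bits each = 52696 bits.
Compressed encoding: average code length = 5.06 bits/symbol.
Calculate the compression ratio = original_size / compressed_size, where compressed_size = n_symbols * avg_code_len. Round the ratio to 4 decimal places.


original_size = n_symbols * orig_bits = 6587 * 8 = 52696 bits
compressed_size = n_symbols * avg_code_len = 6587 * 5.06 = 33330.22 bits
ratio = original_size / compressed_size = 52696 / 33330.22 = 1.581

Compression ratio = 1.581


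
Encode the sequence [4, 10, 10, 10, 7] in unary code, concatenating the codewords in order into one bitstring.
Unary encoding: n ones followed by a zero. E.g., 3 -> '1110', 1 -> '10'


Encode each number as n ones followed by a terminating 0:
  4 -> 11110 (5 bits)
  10 -> 11111111110 (11 bits)
  10 -> 11111111110 (11 bits)
  10 -> 11111111110 (11 bits)
  7 -> 11111110 (8 bits)
Total length = 5 + 11 + 11 + 11 + 8 = 46 bits.

Unary([4, 10, 10, 10, 7]) = 1111011111111110111111111101111111111011111110 (46 bits)


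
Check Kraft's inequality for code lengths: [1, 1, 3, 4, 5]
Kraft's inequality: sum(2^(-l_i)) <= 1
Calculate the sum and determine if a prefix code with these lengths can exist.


Sum = 2^(-1) + 2^(-1) + 2^(-3) + 2^(-4) + 2^(-5)
    = 0.5 + 0.5 + 0.125 + 0.0625 + 0.03125
    = 39/32 = 1.21875
Since 1.21875 > 1, Kraft's inequality is NOT satisfied.
A prefix code with these lengths CANNOT exist.

Kraft sum = 1.21875. Not satisfied.


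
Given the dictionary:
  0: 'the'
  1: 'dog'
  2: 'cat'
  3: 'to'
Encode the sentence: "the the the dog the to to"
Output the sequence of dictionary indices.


Look up each word in the dictionary:
  'the' -> 0
  'the' -> 0
  'the' -> 0
  'dog' -> 1
  'the' -> 0
  'to' -> 3
  'to' -> 3

Encoded: [0, 0, 0, 1, 0, 3, 3]


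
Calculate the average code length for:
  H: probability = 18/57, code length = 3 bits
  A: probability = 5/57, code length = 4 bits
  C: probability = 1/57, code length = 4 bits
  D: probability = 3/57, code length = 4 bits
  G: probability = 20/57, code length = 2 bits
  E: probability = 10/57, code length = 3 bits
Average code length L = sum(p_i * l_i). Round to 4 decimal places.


Weighted contributions p_i * l_i:
  H: (18/57) * 3 = 54/57
  A: (5/57) * 4 = 20/57
  C: (1/57) * 4 = 4/57
  D: (3/57) * 4 = 12/57
  G: (20/57) * 2 = 40/57
  E: (10/57) * 3 = 30/57
Sum = (54 + 20 + 4 + 12 + 40 + 30)/57 = 160/57

L = 160/57 = 2.8070 bits/symbol


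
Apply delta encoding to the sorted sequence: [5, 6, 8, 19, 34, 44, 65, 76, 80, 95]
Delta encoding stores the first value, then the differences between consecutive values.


First value: 5
Deltas:
  6 - 5 = 1
  8 - 6 = 2
  19 - 8 = 11
  34 - 19 = 15
  44 - 34 = 10
  65 - 44 = 21
  76 - 65 = 11
  80 - 76 = 4
  95 - 80 = 15


Delta encoded: [5, 1, 2, 11, 15, 10, 21, 11, 4, 15]


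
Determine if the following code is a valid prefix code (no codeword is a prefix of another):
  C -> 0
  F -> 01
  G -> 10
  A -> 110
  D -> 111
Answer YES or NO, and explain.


Checking each pair (does one codeword prefix another?):
  C='0' vs F='01': prefix -- VIOLATION

NO -- this is NOT a valid prefix code. C (0) is a prefix of F (01).


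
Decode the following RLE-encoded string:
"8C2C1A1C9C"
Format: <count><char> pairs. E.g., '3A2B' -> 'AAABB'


Expanding each <count><char> pair:
  8C -> 'CCCCCCCC'
  2C -> 'CC'
  1A -> 'A'
  1C -> 'C'
  9C -> 'CCCCCCCCC'

Decoded = CCCCCCCCCCACCCCCCCCCC


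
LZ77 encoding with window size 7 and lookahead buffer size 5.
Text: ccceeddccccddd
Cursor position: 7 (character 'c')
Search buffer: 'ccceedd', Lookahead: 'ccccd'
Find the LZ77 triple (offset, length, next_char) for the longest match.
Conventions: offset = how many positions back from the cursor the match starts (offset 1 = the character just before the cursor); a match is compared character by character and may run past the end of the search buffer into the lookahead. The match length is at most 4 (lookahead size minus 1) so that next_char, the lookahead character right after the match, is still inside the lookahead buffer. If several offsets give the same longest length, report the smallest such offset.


Try each offset into the search buffer:
  offset=1 (pos 6, char 'd'): match length 0
  offset=2 (pos 5, char 'd'): match length 0
  offset=3 (pos 4, char 'e'): match length 0
  offset=4 (pos 3, char 'e'): match length 0
  offset=5 (pos 2, char 'c'): match length 1
  offset=6 (pos 1, char 'c'): match length 2
  offset=7 (pos 0, char 'c'): match length 3
Longest match has length 3 at offset 7.
next_char = character at position 7 + 3 = 10 -> 'c'

Best match: offset=7, length=3 (matching 'ccc' starting at position 0)
LZ77 triple: (7, 3, 'c')


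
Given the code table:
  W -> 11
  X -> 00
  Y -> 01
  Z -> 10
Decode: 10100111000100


Decoding:
10 -> Z
10 -> Z
01 -> Y
11 -> W
00 -> X
01 -> Y
00 -> X


Result: ZZYWXYX


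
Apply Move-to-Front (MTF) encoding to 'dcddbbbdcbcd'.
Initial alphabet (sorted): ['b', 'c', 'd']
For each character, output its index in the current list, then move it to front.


MTF encoding:
'd': index 2 in ['b', 'c', 'd'] -> ['d', 'b', 'c']
'c': index 2 in ['d', 'b', 'c'] -> ['c', 'd', 'b']
'd': index 1 in ['c', 'd', 'b'] -> ['d', 'c', 'b']
'd': index 0 in ['d', 'c', 'b'] -> ['d', 'c', 'b']
'b': index 2 in ['d', 'c', 'b'] -> ['b', 'd', 'c']
'b': index 0 in ['b', 'd', 'c'] -> ['b', 'd', 'c']
'b': index 0 in ['b', 'd', 'c'] -> ['b', 'd', 'c']
'd': index 1 in ['b', 'd', 'c'] -> ['d', 'b', 'c']
'c': index 2 in ['d', 'b', 'c'] -> ['c', 'd', 'b']
'b': index 2 in ['c', 'd', 'b'] -> ['b', 'c', 'd']
'c': index 1 in ['b', 'c', 'd'] -> ['c', 'b', 'd']
'd': index 2 in ['c', 'b', 'd'] -> ['d', 'c', 'b']


Output: [2, 2, 1, 0, 2, 0, 0, 1, 2, 2, 1, 2]


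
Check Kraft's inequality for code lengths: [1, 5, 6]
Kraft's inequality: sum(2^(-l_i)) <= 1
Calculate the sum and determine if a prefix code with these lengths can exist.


Sum = 2^(-1) + 2^(-5) + 2^(-6)
    = 0.5 + 0.03125 + 0.015625
    = 35/64 = 0.546875
Since 0.546875 <= 1, Kraft's inequality IS satisfied.
A prefix code with these lengths CAN exist.

Kraft sum = 0.546875. Satisfied.


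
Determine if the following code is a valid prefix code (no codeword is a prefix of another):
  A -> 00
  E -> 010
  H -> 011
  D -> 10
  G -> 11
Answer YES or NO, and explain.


Checking each pair (does one codeword prefix another?):
  A='00' vs E='010': no prefix
  A='00' vs H='011': no prefix
  A='00' vs D='10': no prefix
  A='00' vs G='11': no prefix
  E='010' vs A='00': no prefix
  E='010' vs H='011': no prefix
  E='010' vs D='10': no prefix
  E='010' vs G='11': no prefix
  H='011' vs A='00': no prefix
  H='011' vs E='010': no prefix
  H='011' vs D='10': no prefix
  H='011' vs G='11': no prefix
  D='10' vs A='00': no prefix
  D='10' vs E='010': no prefix
  D='10' vs H='011': no prefix
  D='10' vs G='11': no prefix
  G='11' vs A='00': no prefix
  G='11' vs E='010': no prefix
  G='11' vs H='011': no prefix
  G='11' vs D='10': no prefix
No violation found over all pairs.

YES -- this is a valid prefix code. No codeword is a prefix of any other codeword.


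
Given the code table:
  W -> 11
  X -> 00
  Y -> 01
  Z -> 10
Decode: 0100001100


Decoding:
01 -> Y
00 -> X
00 -> X
11 -> W
00 -> X


Result: YXXWX


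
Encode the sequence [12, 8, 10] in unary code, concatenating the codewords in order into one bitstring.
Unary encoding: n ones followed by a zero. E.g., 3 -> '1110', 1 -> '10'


Encode each number as n ones followed by a terminating 0:
  12 -> 1111111111110 (13 bits)
  8 -> 111111110 (9 bits)
  10 -> 11111111110 (11 bits)
Total length = 13 + 9 + 11 = 33 bits.

Unary([12, 8, 10]) = 111111111111011111111011111111110 (33 bits)


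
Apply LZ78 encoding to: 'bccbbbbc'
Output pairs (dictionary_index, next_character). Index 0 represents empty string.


LZ78 encoding steps:
Dictionary: {0: ''}
Step 1: w='' (idx 0), next='b' -> output (0, 'b'), add 'b' as idx 1
Step 2: w='' (idx 0), next='c' -> output (0, 'c'), add 'c' as idx 2
Step 3: w='c' (idx 2), next='b' -> output (2, 'b'), add 'cb' as idx 3
Step 4: w='b' (idx 1), next='b' -> output (1, 'b'), add 'bb' as idx 4
Step 5: w='b' (idx 1), next='c' -> output (1, 'c'), add 'bc' as idx 5


Encoded: [(0, 'b'), (0, 'c'), (2, 'b'), (1, 'b'), (1, 'c')]


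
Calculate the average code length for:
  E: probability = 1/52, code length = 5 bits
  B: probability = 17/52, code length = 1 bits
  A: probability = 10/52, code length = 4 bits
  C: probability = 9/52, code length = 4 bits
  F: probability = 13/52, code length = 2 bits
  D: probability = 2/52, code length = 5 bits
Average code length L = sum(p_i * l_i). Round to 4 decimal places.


Weighted contributions p_i * l_i:
  E: (1/52) * 5 = 5/52
  B: (17/52) * 1 = 17/52
  A: (10/52) * 4 = 40/52
  C: (9/52) * 4 = 36/52
  F: (13/52) * 2 = 26/52
  D: (2/52) * 5 = 10/52
Sum = (5 + 17 + 40 + 36 + 26 + 10)/52 = 134/52

L = 134/52 = 2.5769 bits/symbol


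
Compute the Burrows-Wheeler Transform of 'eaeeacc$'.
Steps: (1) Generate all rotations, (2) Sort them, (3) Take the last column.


Rotations (sorted):
  0: $eaeeacc -> last char: c
  1: acc$eaee -> last char: e
  2: aeeacc$e -> last char: e
  3: c$eaeeac -> last char: c
  4: cc$eaeea -> last char: a
  5: eacc$eae -> last char: e
  6: eaeeacc$ -> last char: $
  7: eeacc$ea -> last char: a


BWT = ceecae$a


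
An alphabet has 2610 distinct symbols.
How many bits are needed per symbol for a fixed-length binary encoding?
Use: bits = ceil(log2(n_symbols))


log2(2610) = 11.3498
Bracket: 2^11 = 2048 < 2610 <= 2^12 = 4096
So ceil(log2(2610)) = 12

bits = ceil(log2(2610)) = ceil(11.3498) = 12 bits


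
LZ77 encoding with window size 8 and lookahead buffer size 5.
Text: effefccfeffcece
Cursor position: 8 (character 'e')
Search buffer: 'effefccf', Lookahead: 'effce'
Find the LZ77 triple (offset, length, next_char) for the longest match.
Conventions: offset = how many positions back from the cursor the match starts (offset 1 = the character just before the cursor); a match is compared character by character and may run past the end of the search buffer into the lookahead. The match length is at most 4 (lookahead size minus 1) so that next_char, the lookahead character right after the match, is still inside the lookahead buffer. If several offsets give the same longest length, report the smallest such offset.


Try each offset into the search buffer:
  offset=1 (pos 7, char 'f'): match length 0
  offset=2 (pos 6, char 'c'): match length 0
  offset=3 (pos 5, char 'c'): match length 0
  offset=4 (pos 4, char 'f'): match length 0
  offset=5 (pos 3, char 'e'): match length 2
  offset=6 (pos 2, char 'f'): match length 0
  offset=7 (pos 1, char 'f'): match length 0
  offset=8 (pos 0, char 'e'): match length 3
Longest match has length 3 at offset 8.
next_char = character at position 8 + 3 = 11 -> 'c'

Best match: offset=8, length=3 (matching 'eff' starting at position 0)
LZ77 triple: (8, 3, 'c')


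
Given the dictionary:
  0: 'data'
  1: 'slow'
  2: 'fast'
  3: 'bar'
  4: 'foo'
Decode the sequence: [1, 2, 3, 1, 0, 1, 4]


Look up each index in the dictionary:
  1 -> 'slow'
  2 -> 'fast'
  3 -> 'bar'
  1 -> 'slow'
  0 -> 'data'
  1 -> 'slow'
  4 -> 'foo'

Decoded: "slow fast bar slow data slow foo"


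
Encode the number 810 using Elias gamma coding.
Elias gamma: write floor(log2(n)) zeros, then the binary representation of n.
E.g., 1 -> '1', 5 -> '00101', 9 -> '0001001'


num_bits = floor(log2(810)) + 1 = 10
leading_zeros = num_bits - 1 = 9
binary(810) = 1100101010

Elias gamma(810) = '000000000' + '1100101010' = 0000000001100101010 (19 bits)


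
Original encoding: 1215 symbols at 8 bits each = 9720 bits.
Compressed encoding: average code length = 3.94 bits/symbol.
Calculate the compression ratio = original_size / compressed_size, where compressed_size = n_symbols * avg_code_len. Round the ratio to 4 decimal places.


original_size = n_symbols * orig_bits = 1215 * 8 = 9720 bits
compressed_size = n_symbols * avg_code_len = 1215 * 3.94 = 4787.1 bits
ratio = original_size / compressed_size = 9720 / 4787.1 = 2.0305

Compression ratio = 2.0305


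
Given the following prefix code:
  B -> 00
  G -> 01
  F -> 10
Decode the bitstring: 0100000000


Decoding step by step:
Bits 01 -> G
Bits 00 -> B
Bits 00 -> B
Bits 00 -> B
Bits 00 -> B


Decoded message: GBBBB


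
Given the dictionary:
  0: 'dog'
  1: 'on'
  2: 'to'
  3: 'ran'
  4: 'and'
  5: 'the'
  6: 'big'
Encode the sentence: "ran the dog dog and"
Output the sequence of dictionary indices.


Look up each word in the dictionary:
  'ran' -> 3
  'the' -> 5
  'dog' -> 0
  'dog' -> 0
  'and' -> 4

Encoded: [3, 5, 0, 0, 4]


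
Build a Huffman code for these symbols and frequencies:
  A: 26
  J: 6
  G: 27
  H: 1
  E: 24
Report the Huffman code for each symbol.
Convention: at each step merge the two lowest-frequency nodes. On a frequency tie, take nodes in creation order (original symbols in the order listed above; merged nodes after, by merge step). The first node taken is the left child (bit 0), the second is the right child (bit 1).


Huffman tree construction:
Step 1: Merge H(1) + J(6) = 7
Step 2: Merge (H+J)(7) + E(24) = 31
Step 3: Merge A(26) + G(27) = 53
Step 4: Merge ((H+J)+E)(31) + (A+G)(53) = 84
Read each symbol's code off the tree from the root (left child = 0, right child = 1).

Codes:
  A: 10 (length 2)
  J: 001 (length 3)
  G: 11 (length 2)
  H: 000 (length 3)
  E: 01 (length 2)
Average code length: 175/84 = 2.0833 bits/symbol


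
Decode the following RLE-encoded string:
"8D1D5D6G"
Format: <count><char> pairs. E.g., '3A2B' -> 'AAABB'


Expanding each <count><char> pair:
  8D -> 'DDDDDDDD'
  1D -> 'D'
  5D -> 'DDDDD'
  6G -> 'GGGGGG'

Decoded = DDDDDDDDDDDDDDGGGGGG


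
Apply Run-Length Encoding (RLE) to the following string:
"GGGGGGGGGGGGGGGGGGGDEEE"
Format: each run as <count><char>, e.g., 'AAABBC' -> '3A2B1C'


Scanning runs left to right:
  i=0: run of 'G' x 19 -> '19G'
  i=19: run of 'D' x 1 -> '1D'
  i=20: run of 'E' x 3 -> '3E'

RLE = 19G1D3E


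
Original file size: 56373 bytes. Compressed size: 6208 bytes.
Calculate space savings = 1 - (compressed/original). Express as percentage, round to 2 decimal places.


ratio = compressed/original = 6208/56373 = 0.110124
savings = 1 - ratio = 1 - 0.110124 = 0.889876
as a percentage: 0.889876 * 100 = 88.99%

Space savings = 1 - 6208/56373 = 88.99%


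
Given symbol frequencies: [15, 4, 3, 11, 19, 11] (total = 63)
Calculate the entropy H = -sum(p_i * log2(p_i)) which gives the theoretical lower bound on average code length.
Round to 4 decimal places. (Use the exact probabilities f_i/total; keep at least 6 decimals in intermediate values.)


Per-symbol terms -p_i * log2(p_i) with p_i = f_i/63:
  p = 15/63 = 0.238095: log2(p) = -2.070389, -p*log2(p) = 0.492950
  p = 4/63 = 0.063492: log2(p) = -3.977280, -p*log2(p) = 0.252526
  p = 3/63 = 0.047619: log2(p) = -4.392317, -p*log2(p) = 0.209158
  p = 11/63 = 0.174603: log2(p) = -2.517848, -p*log2(p) = 0.439624
  p = 19/63 = 0.301587: log2(p) = -1.729352, -p*log2(p) = 0.521551
  p = 11/63 = 0.174603: log2(p) = -2.517848, -p*log2(p) = 0.439624
H = 0.492950 + 0.252526 + 0.209158 + 0.439624 + 0.521551 + 0.439624 = 2.355433

H = 2.3554 bits/symbol


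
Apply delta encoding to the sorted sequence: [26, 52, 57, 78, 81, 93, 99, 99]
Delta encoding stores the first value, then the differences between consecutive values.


First value: 26
Deltas:
  52 - 26 = 26
  57 - 52 = 5
  78 - 57 = 21
  81 - 78 = 3
  93 - 81 = 12
  99 - 93 = 6
  99 - 99 = 0


Delta encoded: [26, 26, 5, 21, 3, 12, 6, 0]


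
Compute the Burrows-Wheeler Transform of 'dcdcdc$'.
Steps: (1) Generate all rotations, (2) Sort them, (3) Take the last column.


Rotations (sorted):
  0: $dcdcdc -> last char: c
  1: c$dcdcd -> last char: d
  2: cdc$dcd -> last char: d
  3: cdcdc$d -> last char: d
  4: dc$dcdc -> last char: c
  5: dcdc$dc -> last char: c
  6: dcdcdc$ -> last char: $


BWT = cdddcc$


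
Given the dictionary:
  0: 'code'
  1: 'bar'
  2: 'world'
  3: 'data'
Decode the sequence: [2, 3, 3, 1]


Look up each index in the dictionary:
  2 -> 'world'
  3 -> 'data'
  3 -> 'data'
  1 -> 'bar'

Decoded: "world data data bar"


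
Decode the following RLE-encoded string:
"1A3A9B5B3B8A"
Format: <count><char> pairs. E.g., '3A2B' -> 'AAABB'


Expanding each <count><char> pair:
  1A -> 'A'
  3A -> 'AAA'
  9B -> 'BBBBBBBBB'
  5B -> 'BBBBB'
  3B -> 'BBB'
  8A -> 'AAAAAAAA'

Decoded = AAAABBBBBBBBBBBBBBBBBAAAAAAAA


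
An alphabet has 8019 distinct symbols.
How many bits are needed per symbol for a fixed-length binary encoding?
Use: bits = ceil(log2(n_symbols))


log2(8019) = 12.9692
Bracket: 2^12 = 4096 < 8019 <= 2^13 = 8192
So ceil(log2(8019)) = 13

bits = ceil(log2(8019)) = ceil(12.9692) = 13 bits


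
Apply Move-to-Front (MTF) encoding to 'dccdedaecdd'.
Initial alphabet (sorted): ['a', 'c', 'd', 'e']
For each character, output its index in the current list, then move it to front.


MTF encoding:
'd': index 2 in ['a', 'c', 'd', 'e'] -> ['d', 'a', 'c', 'e']
'c': index 2 in ['d', 'a', 'c', 'e'] -> ['c', 'd', 'a', 'e']
'c': index 0 in ['c', 'd', 'a', 'e'] -> ['c', 'd', 'a', 'e']
'd': index 1 in ['c', 'd', 'a', 'e'] -> ['d', 'c', 'a', 'e']
'e': index 3 in ['d', 'c', 'a', 'e'] -> ['e', 'd', 'c', 'a']
'd': index 1 in ['e', 'd', 'c', 'a'] -> ['d', 'e', 'c', 'a']
'a': index 3 in ['d', 'e', 'c', 'a'] -> ['a', 'd', 'e', 'c']
'e': index 2 in ['a', 'd', 'e', 'c'] -> ['e', 'a', 'd', 'c']
'c': index 3 in ['e', 'a', 'd', 'c'] -> ['c', 'e', 'a', 'd']
'd': index 3 in ['c', 'e', 'a', 'd'] -> ['d', 'c', 'e', 'a']
'd': index 0 in ['d', 'c', 'e', 'a'] -> ['d', 'c', 'e', 'a']


Output: [2, 2, 0, 1, 3, 1, 3, 2, 3, 3, 0]


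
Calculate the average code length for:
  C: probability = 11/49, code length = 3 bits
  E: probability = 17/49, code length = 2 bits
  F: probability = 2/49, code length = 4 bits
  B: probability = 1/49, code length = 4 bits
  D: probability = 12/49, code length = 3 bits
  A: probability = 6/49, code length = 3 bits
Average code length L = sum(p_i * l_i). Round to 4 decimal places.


Weighted contributions p_i * l_i:
  C: (11/49) * 3 = 33/49
  E: (17/49) * 2 = 34/49
  F: (2/49) * 4 = 8/49
  B: (1/49) * 4 = 4/49
  D: (12/49) * 3 = 36/49
  A: (6/49) * 3 = 18/49
Sum = (33 + 34 + 8 + 4 + 36 + 18)/49 = 133/49

L = 133/49 = 2.7143 bits/symbol


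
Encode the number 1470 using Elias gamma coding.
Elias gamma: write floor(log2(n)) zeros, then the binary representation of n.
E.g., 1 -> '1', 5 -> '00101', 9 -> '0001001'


num_bits = floor(log2(1470)) + 1 = 11
leading_zeros = num_bits - 1 = 10
binary(1470) = 10110111110

Elias gamma(1470) = '0000000000' + '10110111110' = 000000000010110111110 (21 bits)


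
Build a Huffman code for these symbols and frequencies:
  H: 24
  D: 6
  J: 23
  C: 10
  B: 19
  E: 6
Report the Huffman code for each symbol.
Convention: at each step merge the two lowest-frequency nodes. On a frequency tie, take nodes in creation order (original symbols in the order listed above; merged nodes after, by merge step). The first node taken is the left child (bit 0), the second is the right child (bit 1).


Huffman tree construction:
Step 1: Merge D(6) + E(6) = 12
Step 2: Merge C(10) + (D+E)(12) = 22
Step 3: Merge B(19) + (C+(D+E))(22) = 41
Step 4: Merge J(23) + H(24) = 47
Step 5: Merge (B+(C+(D+E)))(41) + (J+H)(47) = 88
Read each symbol's code off the tree from the root (left child = 0, right child = 1).

Codes:
  H: 11 (length 2)
  D: 0110 (length 4)
  J: 10 (length 2)
  C: 010 (length 3)
  B: 00 (length 2)
  E: 0111 (length 4)
Average code length: 210/88 = 2.3864 bits/symbol


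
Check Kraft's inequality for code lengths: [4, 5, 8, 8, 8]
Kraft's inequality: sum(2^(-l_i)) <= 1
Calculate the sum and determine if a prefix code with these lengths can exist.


Sum = 2^(-4) + 2^(-5) + 2^(-8) + 2^(-8) + 2^(-8)
    = 0.0625 + 0.03125 + 0.00390625 + 0.00390625 + 0.00390625
    = 27/256 = 0.10546875
Since 0.10546875 <= 1, Kraft's inequality IS satisfied.
A prefix code with these lengths CAN exist.

Kraft sum = 0.10546875. Satisfied.


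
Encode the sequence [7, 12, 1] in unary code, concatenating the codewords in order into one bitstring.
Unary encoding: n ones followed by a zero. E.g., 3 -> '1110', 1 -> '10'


Encode each number as n ones followed by a terminating 0:
  7 -> 11111110 (8 bits)
  12 -> 1111111111110 (13 bits)
  1 -> 10 (2 bits)
Total length = 8 + 13 + 2 = 23 bits.

Unary([7, 12, 1]) = 11111110111111111111010 (23 bits)


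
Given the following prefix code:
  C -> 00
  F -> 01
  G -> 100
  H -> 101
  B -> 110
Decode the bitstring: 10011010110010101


Decoding step by step:
Bits 100 -> G
Bits 110 -> B
Bits 101 -> H
Bits 100 -> G
Bits 101 -> H
Bits 01 -> F


Decoded message: GBHGHF


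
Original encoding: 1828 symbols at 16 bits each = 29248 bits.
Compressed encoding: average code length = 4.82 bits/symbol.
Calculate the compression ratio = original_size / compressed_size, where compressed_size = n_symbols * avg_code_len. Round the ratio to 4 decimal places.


original_size = n_symbols * orig_bits = 1828 * 16 = 29248 bits
compressed_size = n_symbols * avg_code_len = 1828 * 4.82 = 8810.96 bits
ratio = original_size / compressed_size = 29248 / 8810.96 = 3.3195

Compression ratio = 3.3195


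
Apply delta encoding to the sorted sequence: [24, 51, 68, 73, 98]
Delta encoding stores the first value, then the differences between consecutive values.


First value: 24
Deltas:
  51 - 24 = 27
  68 - 51 = 17
  73 - 68 = 5
  98 - 73 = 25


Delta encoded: [24, 27, 17, 5, 25]


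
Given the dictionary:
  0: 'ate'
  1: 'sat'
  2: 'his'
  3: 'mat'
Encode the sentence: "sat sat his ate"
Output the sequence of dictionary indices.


Look up each word in the dictionary:
  'sat' -> 1
  'sat' -> 1
  'his' -> 2
  'ate' -> 0

Encoded: [1, 1, 2, 0]


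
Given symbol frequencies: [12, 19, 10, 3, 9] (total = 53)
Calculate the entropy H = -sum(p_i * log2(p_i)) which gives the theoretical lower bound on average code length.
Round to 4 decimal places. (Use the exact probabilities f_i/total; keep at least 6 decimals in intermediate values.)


Per-symbol terms -p_i * log2(p_i) with p_i = f_i/53:
  p = 12/53 = 0.226415: log2(p) = -2.142958, -p*log2(p) = 0.485198
  p = 19/53 = 0.358491: log2(p) = -1.479993, -p*log2(p) = 0.530564
  p = 10/53 = 0.188679: log2(p) = -2.405992, -p*log2(p) = 0.453961
  p = 3/53 = 0.056604: log2(p) = -4.142958, -p*log2(p) = 0.234507
  p = 9/53 = 0.169811: log2(p) = -2.557995, -p*log2(p) = 0.434377
H = 0.485198 + 0.530564 + 0.453961 + 0.234507 + 0.434377 = 2.138607

H = 2.1386 bits/symbol


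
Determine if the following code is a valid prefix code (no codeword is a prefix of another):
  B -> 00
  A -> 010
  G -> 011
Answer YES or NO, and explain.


Checking each pair (does one codeword prefix another?):
  B='00' vs A='010': no prefix
  B='00' vs G='011': no prefix
  A='010' vs B='00': no prefix
  A='010' vs G='011': no prefix
  G='011' vs B='00': no prefix
  G='011' vs A='010': no prefix
No violation found over all pairs.

YES -- this is a valid prefix code. No codeword is a prefix of any other codeword.


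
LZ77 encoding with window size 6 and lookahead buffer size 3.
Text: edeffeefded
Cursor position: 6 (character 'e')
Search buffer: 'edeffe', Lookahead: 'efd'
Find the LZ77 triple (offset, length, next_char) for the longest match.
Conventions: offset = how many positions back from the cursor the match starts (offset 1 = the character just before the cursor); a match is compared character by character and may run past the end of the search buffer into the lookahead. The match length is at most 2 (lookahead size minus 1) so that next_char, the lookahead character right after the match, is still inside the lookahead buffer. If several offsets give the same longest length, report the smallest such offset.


Try each offset into the search buffer:
  offset=1 (pos 5, char 'e'): match length 1
  offset=2 (pos 4, char 'f'): match length 0
  offset=3 (pos 3, char 'f'): match length 0
  offset=4 (pos 2, char 'e'): match length 2
  offset=5 (pos 1, char 'd'): match length 0
  offset=6 (pos 0, char 'e'): match length 1
Longest match has length 2 at offset 4.
next_char = character at position 6 + 2 = 8 -> 'd'

Best match: offset=4, length=2 (matching 'ef' starting at position 2)
LZ77 triple: (4, 2, 'd')


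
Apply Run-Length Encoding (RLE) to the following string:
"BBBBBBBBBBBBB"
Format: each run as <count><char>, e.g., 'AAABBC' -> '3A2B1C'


Scanning runs left to right:
  i=0: run of 'B' x 13 -> '13B'

RLE = 13B


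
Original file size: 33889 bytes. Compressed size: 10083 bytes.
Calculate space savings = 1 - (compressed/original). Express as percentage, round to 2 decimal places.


ratio = compressed/original = 10083/33889 = 0.29753
savings = 1 - ratio = 1 - 0.29753 = 0.70247
as a percentage: 0.70247 * 100 = 70.25%

Space savings = 1 - 10083/33889 = 70.25%


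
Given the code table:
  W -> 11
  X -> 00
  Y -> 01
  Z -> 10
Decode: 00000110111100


Decoding:
00 -> X
00 -> X
01 -> Y
10 -> Z
11 -> W
11 -> W
00 -> X


Result: XXYZWWX


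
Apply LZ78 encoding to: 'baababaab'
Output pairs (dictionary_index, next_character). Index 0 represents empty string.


LZ78 encoding steps:
Dictionary: {0: ''}
Step 1: w='' (idx 0), next='b' -> output (0, 'b'), add 'b' as idx 1
Step 2: w='' (idx 0), next='a' -> output (0, 'a'), add 'a' as idx 2
Step 3: w='a' (idx 2), next='b' -> output (2, 'b'), add 'ab' as idx 3
Step 4: w='ab' (idx 3), next='a' -> output (3, 'a'), add 'aba' as idx 4
Step 5: w='ab' (idx 3), end of input -> output (3, '')


Encoded: [(0, 'b'), (0, 'a'), (2, 'b'), (3, 'a'), (3, '')]


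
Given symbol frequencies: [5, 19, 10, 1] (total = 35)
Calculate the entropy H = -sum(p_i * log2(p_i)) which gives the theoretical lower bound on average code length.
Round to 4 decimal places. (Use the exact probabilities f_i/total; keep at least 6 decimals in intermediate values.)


Per-symbol terms -p_i * log2(p_i) with p_i = f_i/35:
  p = 5/35 = 0.142857: log2(p) = -2.807355, -p*log2(p) = 0.401051
  p = 19/35 = 0.542857: log2(p) = -0.881356, -p*log2(p) = 0.478450
  p = 10/35 = 0.285714: log2(p) = -1.807355, -p*log2(p) = 0.516387
  p = 1/35 = 0.028571: log2(p) = -5.129283, -p*log2(p) = 0.146551
H = 0.401051 + 0.478450 + 0.516387 + 0.146551 = 1.542439

H = 1.5424 bits/symbol


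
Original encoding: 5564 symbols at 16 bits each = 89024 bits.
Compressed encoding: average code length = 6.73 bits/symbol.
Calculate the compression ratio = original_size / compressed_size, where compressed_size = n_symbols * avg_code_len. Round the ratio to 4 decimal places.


original_size = n_symbols * orig_bits = 5564 * 16 = 89024 bits
compressed_size = n_symbols * avg_code_len = 5564 * 6.73 = 37445.72 bits
ratio = original_size / compressed_size = 89024 / 37445.72 = 2.3774

Compression ratio = 2.3774


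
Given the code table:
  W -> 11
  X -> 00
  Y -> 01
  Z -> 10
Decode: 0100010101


Decoding:
01 -> Y
00 -> X
01 -> Y
01 -> Y
01 -> Y


Result: YXYYY


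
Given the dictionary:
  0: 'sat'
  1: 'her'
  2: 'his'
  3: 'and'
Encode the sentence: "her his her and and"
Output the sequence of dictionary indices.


Look up each word in the dictionary:
  'her' -> 1
  'his' -> 2
  'her' -> 1
  'and' -> 3
  'and' -> 3

Encoded: [1, 2, 1, 3, 3]


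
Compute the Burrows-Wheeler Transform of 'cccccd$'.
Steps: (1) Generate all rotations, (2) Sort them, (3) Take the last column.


Rotations (sorted):
  0: $cccccd -> last char: d
  1: cccccd$ -> last char: $
  2: ccccd$c -> last char: c
  3: cccd$cc -> last char: c
  4: ccd$ccc -> last char: c
  5: cd$cccc -> last char: c
  6: d$ccccc -> last char: c


BWT = d$ccccc


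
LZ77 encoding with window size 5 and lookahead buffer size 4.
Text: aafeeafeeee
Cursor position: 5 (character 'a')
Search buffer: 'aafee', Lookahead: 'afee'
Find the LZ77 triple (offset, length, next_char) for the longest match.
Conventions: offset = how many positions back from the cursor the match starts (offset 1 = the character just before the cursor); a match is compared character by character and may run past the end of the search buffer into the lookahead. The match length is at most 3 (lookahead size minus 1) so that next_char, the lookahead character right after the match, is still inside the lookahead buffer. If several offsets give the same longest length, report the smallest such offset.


Try each offset into the search buffer:
  offset=1 (pos 4, char 'e'): match length 0
  offset=2 (pos 3, char 'e'): match length 0
  offset=3 (pos 2, char 'f'): match length 0
  offset=4 (pos 1, char 'a'): match length 3
  offset=5 (pos 0, char 'a'): match length 1
Longest match has length 3 at offset 4.
next_char = character at position 5 + 3 = 8 -> 'e'

Best match: offset=4, length=3 (matching 'afe' starting at position 1)
LZ77 triple: (4, 3, 'e')


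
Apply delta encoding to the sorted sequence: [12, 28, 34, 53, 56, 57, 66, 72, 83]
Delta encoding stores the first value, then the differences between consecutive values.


First value: 12
Deltas:
  28 - 12 = 16
  34 - 28 = 6
  53 - 34 = 19
  56 - 53 = 3
  57 - 56 = 1
  66 - 57 = 9
  72 - 66 = 6
  83 - 72 = 11


Delta encoded: [12, 16, 6, 19, 3, 1, 9, 6, 11]


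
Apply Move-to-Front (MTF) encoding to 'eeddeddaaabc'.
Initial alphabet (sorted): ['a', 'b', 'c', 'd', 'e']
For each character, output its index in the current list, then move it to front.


MTF encoding:
'e': index 4 in ['a', 'b', 'c', 'd', 'e'] -> ['e', 'a', 'b', 'c', 'd']
'e': index 0 in ['e', 'a', 'b', 'c', 'd'] -> ['e', 'a', 'b', 'c', 'd']
'd': index 4 in ['e', 'a', 'b', 'c', 'd'] -> ['d', 'e', 'a', 'b', 'c']
'd': index 0 in ['d', 'e', 'a', 'b', 'c'] -> ['d', 'e', 'a', 'b', 'c']
'e': index 1 in ['d', 'e', 'a', 'b', 'c'] -> ['e', 'd', 'a', 'b', 'c']
'd': index 1 in ['e', 'd', 'a', 'b', 'c'] -> ['d', 'e', 'a', 'b', 'c']
'd': index 0 in ['d', 'e', 'a', 'b', 'c'] -> ['d', 'e', 'a', 'b', 'c']
'a': index 2 in ['d', 'e', 'a', 'b', 'c'] -> ['a', 'd', 'e', 'b', 'c']
'a': index 0 in ['a', 'd', 'e', 'b', 'c'] -> ['a', 'd', 'e', 'b', 'c']
'a': index 0 in ['a', 'd', 'e', 'b', 'c'] -> ['a', 'd', 'e', 'b', 'c']
'b': index 3 in ['a', 'd', 'e', 'b', 'c'] -> ['b', 'a', 'd', 'e', 'c']
'c': index 4 in ['b', 'a', 'd', 'e', 'c'] -> ['c', 'b', 'a', 'd', 'e']


Output: [4, 0, 4, 0, 1, 1, 0, 2, 0, 0, 3, 4]
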